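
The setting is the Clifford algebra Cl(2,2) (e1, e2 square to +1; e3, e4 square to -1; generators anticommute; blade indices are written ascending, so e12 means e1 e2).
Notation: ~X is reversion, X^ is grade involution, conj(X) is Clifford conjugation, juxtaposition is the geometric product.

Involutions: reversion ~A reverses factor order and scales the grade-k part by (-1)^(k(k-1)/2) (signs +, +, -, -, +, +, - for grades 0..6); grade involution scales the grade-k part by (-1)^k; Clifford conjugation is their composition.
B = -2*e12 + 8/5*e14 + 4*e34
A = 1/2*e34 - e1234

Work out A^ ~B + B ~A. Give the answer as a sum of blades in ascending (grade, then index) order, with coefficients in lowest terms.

first term: 2 - 4*e12 + 4/5*e13 + 8/5*e23 + 2*e34 + e1234
second term: 2 + 4*e12 - 4/5*e13 - 8/5*e23 - 2*e34 + e1234
Answer: 4 + 2*e1234


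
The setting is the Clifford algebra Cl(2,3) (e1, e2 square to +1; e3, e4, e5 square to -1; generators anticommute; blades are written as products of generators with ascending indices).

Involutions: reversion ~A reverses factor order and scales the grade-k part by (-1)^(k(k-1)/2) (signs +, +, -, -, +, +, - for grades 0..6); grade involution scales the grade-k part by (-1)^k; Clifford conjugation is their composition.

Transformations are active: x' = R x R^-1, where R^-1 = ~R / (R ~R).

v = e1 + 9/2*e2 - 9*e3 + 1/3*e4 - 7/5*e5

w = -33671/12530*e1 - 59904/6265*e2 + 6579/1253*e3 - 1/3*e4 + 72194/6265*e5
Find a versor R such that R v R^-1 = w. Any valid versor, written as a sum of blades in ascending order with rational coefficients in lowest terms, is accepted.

Reasoning: v^2 = w^2 = -55639/900 since conjugation preserves the quadratic form; R = v + w = -21141/12530*e1 - 63423/12530*e2 - 4698/1253*e3 + 63423/6265*e5 is then valid when invertible, keeping its own part and reversing (v - w)/2.
Answer: -21141/12530*e1 - 63423/12530*e2 - 4698/1253*e3 + 63423/6265*e5


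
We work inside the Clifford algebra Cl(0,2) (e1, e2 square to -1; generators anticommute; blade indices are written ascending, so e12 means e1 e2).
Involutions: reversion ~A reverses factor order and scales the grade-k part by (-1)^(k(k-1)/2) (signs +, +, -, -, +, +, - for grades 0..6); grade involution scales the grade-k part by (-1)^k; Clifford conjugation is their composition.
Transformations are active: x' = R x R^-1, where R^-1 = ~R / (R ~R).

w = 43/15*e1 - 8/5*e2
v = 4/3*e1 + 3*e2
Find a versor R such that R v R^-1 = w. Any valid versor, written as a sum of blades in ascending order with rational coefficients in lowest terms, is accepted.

Equal squares first: v^2 = w^2 = -97/9. Then v + w = 21/5*e1 + 7/5*e2 is a versor taking v to w, provided it is invertible.
Answer: 21/5*e1 + 7/5*e2


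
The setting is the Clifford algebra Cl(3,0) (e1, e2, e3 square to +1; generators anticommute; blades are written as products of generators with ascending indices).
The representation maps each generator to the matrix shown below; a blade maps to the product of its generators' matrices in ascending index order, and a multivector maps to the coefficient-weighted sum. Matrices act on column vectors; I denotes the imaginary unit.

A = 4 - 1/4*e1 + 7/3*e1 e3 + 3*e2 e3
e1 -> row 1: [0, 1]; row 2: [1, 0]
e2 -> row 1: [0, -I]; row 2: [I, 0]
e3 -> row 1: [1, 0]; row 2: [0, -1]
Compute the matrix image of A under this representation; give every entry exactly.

Bivector images (products of the table entries): rho(e1 e3) = rho(e1)rho(e3) = row 1: [0, -1]; row 2: [1, 0]; rho(e2 e3) = rho(e2)rho(e3) = row 1: [0, I]; row 2: [I, 0].
M = (4)*1 + (-1/4)*rho(e1) + (7/3)*rho(e1 e3) + (3)*rho(e2 e3), summed entrywise (1 is the identity matrix):
Answer: row 1: [4, -31/12 + 3*I]; row 2: [25/12 + 3*I, 4]


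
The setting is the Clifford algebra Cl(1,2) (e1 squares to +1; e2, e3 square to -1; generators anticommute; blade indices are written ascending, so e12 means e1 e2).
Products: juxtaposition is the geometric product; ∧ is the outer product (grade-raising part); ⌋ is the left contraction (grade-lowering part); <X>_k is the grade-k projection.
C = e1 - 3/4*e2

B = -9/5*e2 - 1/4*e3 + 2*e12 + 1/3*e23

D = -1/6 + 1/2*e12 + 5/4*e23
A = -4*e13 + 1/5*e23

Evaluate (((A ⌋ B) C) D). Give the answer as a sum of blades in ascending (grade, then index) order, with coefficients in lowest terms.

step 1: -1/15
step 2: -1/15*e1 + 1/20*e2
step 3: 13/360*e1 - 1/24*e2 - 1/16*e3 - 1/12*e123
Answer: 13/360*e1 - 1/24*e2 - 1/16*e3 - 1/12*e123


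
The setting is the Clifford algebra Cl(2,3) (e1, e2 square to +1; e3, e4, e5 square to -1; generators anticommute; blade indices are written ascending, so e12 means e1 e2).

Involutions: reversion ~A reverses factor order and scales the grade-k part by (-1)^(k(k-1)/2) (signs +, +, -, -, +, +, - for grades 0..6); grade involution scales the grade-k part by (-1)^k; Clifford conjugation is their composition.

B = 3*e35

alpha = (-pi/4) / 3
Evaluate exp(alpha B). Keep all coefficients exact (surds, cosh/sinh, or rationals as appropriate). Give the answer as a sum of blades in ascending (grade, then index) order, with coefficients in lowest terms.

B^2 = (3)^2*(e35)^2 = 9*(-1) = -9 (a basis 2-blade squares to minus the product of its generators' squares).
B^2 = -9 — since the square is negative, the closed form is circular: l = 3, alpha*l = -pi/4, so exp(alpha B) = cos(-pi/4) + (sin(-pi/4)/3)*B = sqrt(2)/2 + (-sqrt(2)/6)*B.
Answer: sqrt(2)/2 - sqrt(2)/2*e35


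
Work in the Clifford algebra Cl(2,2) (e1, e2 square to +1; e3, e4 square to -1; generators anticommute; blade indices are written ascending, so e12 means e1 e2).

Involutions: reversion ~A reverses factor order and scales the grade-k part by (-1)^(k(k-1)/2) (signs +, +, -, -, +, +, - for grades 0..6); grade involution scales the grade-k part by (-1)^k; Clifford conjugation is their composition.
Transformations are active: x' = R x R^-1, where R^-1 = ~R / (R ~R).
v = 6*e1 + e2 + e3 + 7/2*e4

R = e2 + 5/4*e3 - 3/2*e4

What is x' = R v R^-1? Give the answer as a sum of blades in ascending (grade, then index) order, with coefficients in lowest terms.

~R = e2 + 5/4*e3 - 3/2*e4, and R ~R = -45/16, so R^-1 = ~R / (-45/16).
R v = 5 - 6*e12 - 15/2*e13 + 9*e14 - 1/4*e23 + 5*e24 + 47/8*e34
Answer: -6*e1 - 41/9*e2 - 49/9*e3 + 11/6*e4


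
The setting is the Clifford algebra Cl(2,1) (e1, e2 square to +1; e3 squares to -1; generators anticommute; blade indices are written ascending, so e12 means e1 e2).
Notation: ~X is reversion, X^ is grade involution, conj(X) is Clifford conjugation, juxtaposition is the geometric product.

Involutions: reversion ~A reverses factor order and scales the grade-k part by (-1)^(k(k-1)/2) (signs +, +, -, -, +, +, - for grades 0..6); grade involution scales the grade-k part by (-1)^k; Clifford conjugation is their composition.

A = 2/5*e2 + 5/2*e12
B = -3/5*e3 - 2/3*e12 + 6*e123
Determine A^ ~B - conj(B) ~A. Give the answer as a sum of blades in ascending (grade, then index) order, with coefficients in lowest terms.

first term: -5/3 + 4/15*e1 + 15*e3 - 12/5*e13 + 6/25*e23 - 3/2*e123
second term: 5/3 + 4/15*e1 + 15*e3 - 12/5*e13 - 6/25*e23 - 3/2*e123
Answer: -10/3 + 12/25*e23


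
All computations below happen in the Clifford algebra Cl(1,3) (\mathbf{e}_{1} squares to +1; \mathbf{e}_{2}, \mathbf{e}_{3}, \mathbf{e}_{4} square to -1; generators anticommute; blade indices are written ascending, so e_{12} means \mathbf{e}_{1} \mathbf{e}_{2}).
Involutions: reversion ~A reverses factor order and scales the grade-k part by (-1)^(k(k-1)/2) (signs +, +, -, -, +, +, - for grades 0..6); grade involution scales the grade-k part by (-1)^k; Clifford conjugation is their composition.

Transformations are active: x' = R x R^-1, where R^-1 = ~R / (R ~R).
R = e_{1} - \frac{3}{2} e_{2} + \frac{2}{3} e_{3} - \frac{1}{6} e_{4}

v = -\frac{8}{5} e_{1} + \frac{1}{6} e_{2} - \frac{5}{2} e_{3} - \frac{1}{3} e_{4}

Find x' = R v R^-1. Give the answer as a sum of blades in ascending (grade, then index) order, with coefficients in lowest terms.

~R = e_{1} - \frac{3}{2} e_{2} + \frac{2}{3} e_{3} - \frac{1}{6} e_{4}, and R ~R = -\frac{31}{18}, so R^-1 = ~R / (-\frac{31}{18}).
R v = \frac{47}{180} - \frac{67}{30} e_{12} - \frac{43}{30} e_{13} - \frac{3}{5} e_{14} + \frac{131}{36} e_{23} + \frac{19}{36} e_{24} - \frac{23}{36} e_{34}
Answer: \frac{201}{155} e_{1} + \frac{134}{465} e_{2} + \frac{2137}{930} e_{3} + \frac{119}{310} e_{4}


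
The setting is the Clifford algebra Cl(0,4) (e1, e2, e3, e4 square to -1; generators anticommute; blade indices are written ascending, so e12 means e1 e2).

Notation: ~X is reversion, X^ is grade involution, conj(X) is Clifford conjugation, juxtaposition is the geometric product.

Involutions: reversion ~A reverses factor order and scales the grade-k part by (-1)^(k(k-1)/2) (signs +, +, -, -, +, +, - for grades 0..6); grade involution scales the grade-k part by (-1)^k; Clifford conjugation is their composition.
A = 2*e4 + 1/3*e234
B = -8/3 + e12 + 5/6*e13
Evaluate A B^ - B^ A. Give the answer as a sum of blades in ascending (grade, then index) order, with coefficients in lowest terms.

first term: -16/3*e4 + 31/18*e124 + 2*e134 - 8/9*e234
second term: -16/3*e4 + 41/18*e124 + 4/3*e134 - 8/9*e234
Answer: -5/9*e124 + 2/3*e134


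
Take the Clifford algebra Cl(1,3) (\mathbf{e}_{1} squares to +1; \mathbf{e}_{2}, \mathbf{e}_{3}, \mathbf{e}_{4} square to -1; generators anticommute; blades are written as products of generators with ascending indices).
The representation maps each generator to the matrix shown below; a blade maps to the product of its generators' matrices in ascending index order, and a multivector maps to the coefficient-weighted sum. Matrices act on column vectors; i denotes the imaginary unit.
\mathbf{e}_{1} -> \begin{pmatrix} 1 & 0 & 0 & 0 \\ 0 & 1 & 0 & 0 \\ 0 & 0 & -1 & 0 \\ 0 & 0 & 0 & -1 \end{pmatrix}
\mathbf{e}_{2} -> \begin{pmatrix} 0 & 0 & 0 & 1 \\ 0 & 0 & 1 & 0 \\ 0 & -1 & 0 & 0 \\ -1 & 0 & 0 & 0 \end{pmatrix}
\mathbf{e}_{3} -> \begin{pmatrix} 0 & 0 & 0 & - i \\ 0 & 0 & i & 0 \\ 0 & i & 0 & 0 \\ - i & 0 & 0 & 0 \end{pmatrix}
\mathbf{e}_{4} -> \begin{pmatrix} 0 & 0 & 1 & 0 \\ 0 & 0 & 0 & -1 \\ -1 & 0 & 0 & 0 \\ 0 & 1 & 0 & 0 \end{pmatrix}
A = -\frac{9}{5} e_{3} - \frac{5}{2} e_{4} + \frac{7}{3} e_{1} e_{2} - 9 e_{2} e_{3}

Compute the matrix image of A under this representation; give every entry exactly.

Bivector images (products of the table entries): rho(e_{1} e_{2}) = rho(\mathbf{e}_{1})rho(\mathbf{e}_{2}) = \begin{pmatrix} 0 & 0 & 0 & 1 \\ 0 & 0 & 1 & 0 \\ 0 & 1 & 0 & 0 \\ 1 & 0 & 0 & 0 \end{pmatrix}; rho(e_{2} e_{3}) = rho(\mathbf{e}_{2})rho(\mathbf{e}_{3}) = \begin{pmatrix} - i & 0 & 0 & 0 \\ 0 & i & 0 & 0 \\ 0 & 0 & - i & 0 \\ 0 & 0 & 0 & i \end{pmatrix}.
M = (-\frac{9}{5})*rho(e_{3}) + (-\frac{5}{2})*rho(e_{4}) + (\frac{7}{3})*rho(e_{1} e_{2}) + (-9)*rho(e_{2} e_{3}), summed entrywise:
Answer: \begin{pmatrix} 9 i & 0 & - \frac{5}{2} & \frac{7}{3} + \frac{9 i}{5} \\ 0 & - 9 i & \frac{7}{3} - \frac{9 i}{5} & \frac{5}{2} \\ \frac{5}{2} & \frac{7}{3} - \frac{9 i}{5} & 9 i & 0 \\ \frac{7}{3} + \frac{9 i}{5} & - \frac{5}{2} & 0 & - 9 i \end{pmatrix}


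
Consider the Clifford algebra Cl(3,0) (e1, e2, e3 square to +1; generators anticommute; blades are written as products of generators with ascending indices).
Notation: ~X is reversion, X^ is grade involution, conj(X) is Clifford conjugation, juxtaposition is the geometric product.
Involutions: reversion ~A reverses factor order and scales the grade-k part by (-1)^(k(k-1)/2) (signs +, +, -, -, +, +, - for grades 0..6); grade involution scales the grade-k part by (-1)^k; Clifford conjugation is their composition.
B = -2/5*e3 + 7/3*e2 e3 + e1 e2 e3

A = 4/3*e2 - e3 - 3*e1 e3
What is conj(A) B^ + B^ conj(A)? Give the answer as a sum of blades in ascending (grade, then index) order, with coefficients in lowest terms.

first term: 2/5 + 6/5*e1 - 16/3*e2 - 28/9*e3 - 8*e1 e2 - 4/3*e1 e3 - 8/15*e2 e3
second term: 2/5 - 6/5*e1 - 2/3*e2 + 28/9*e3 + 6*e1 e2 - 4/3*e1 e3 + 8/15*e2 e3
Answer: 4/5 - 6*e2 - 2*e1 e2 - 8/3*e1 e3


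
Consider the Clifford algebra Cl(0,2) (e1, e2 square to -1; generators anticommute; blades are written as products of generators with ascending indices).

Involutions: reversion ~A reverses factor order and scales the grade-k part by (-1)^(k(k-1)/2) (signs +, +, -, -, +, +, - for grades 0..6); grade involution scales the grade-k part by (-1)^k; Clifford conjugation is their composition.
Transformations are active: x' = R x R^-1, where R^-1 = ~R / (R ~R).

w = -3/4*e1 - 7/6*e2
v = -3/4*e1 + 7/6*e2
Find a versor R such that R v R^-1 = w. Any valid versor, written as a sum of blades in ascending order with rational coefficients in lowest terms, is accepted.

Sketch: the shared square -277/144 makes R = v + w = -3/2*e1 the natural versor; its sandwich fixes that direction, negates (v - w)/2, and sends v to w.
Answer: -3/2*e1


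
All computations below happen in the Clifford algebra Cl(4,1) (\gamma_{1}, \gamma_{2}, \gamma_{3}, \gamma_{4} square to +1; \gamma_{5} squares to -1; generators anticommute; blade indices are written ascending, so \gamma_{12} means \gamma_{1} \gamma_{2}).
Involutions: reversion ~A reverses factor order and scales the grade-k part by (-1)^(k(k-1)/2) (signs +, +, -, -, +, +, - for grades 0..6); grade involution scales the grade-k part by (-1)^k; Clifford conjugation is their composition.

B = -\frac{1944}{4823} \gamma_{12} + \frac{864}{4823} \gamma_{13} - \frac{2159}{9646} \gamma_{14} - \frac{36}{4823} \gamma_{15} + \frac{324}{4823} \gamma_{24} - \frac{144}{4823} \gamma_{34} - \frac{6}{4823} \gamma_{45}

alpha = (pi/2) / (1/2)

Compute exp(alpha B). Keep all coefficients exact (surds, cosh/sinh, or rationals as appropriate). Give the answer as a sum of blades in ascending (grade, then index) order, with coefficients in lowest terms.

B^2 term by term: the squares give (-\frac{1944}{4823})^2*(\gamma_{12})^2 + (\frac{864}{4823})^2*(\gamma_{13})^2 + (-\frac{2159}{9646})^2*(\gamma_{14})^2 + (-\frac{36}{4823})^2*(\gamma_{15})^2 + (\frac{324}{4823})^2*(\gamma_{24})^2 + (-\frac{144}{4823})^2*(\gamma_{34})^2 + (-\frac{6}{4823})^2*(\gamma_{45})^2 = \frac{3779136}{23261329}*(-1) + \frac{746496}{23261329}*(-1) + \frac{4661281}{93045316}*(-1) + \frac{1296}{23261329}*(+1) + \frac{104976}{23261329}*(-1) + \frac{20736}{23261329}*(-1) + \frac{36}{23261329}*(+1) = -\frac{1}{4} (each basis 2-blade squares to minus the product of its generators' squares); cross terms between blades sharing an index anticommute and cancel; the commuting (index-disjoint) pairs give grade-4 terms 2*c*c'*(blade product), which cancel blade by blade — \gamma_{1234}: \frac{559872}{23261329} - \frac{559872}{23261329} = 0; \gamma_{1245}: \frac{23328}{23261329} - \frac{23328}{23261329} = 0; \gamma_{1345}: -\frac{10368}{23261329} + \frac{10368}{23261329} = 0 — confirming B is simple. So B^2 = -\frac{1}{4}.
B^2 = -\frac{1}{4} — since the square is negative, the closed form is circular: l = \frac{1}{2}, alpha*l = \frac{\pi}{2}, so exp(alpha B) = cos(\frac{\pi}{2}) + (sin(\frac{\pi}{2})/(\frac{1}{2}))*B = 0 + (2)*B.
Answer: - \frac{3888}{4823} \gamma_{12} + \frac{1728}{4823} \gamma_{13} - \frac{2159}{4823} \gamma_{14} - \frac{72}{4823} \gamma_{15} + \frac{648}{4823} \gamma_{24} - \frac{288}{4823} \gamma_{34} - \frac{12}{4823} \gamma_{45}


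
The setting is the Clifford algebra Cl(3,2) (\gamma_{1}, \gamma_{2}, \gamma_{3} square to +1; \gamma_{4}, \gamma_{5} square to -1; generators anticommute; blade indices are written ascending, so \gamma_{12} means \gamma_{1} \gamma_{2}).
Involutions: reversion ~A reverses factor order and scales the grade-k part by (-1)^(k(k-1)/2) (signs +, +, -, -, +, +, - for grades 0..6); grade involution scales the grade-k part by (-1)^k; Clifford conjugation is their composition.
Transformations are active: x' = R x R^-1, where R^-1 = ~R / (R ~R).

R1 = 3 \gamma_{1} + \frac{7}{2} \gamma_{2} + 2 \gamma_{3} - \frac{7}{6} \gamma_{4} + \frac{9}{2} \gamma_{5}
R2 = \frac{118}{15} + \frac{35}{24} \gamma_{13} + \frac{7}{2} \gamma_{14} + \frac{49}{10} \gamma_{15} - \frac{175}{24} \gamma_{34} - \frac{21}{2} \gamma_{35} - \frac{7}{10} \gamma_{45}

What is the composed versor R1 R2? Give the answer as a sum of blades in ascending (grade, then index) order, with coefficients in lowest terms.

Distribute over the terms of R1 (each basis-blade product reordered to ascending indices, repeated generators contracted through their squares):
(3 \gamma_{1}) R2 = \frac{118}{5} \gamma_{1} + \frac{35}{8} \gamma_{3} + \frac{21}{2} \gamma_{4} + \frac{147}{10} \gamma_{5} - \frac{175}{8} \gamma_{134} - \frac{63}{2} \gamma_{135} - \frac{21}{10} \gamma_{145}
(\frac{7}{2} \gamma_{2}) R2 = \frac{413}{15} \gamma_{2} - \frac{245}{48} \gamma_{123} - \frac{49}{4} \gamma_{124} - \frac{343}{20} \gamma_{125} - \frac{1225}{48} \gamma_{234} - \frac{147}{4} \gamma_{235} - \frac{49}{20} \gamma_{245}
(2 \gamma_{3}) R2 = -\frac{35}{12} \gamma_{1} + \frac{236}{15} \gamma_{3} - \frac{175}{12} \gamma_{4} - 21 \gamma_{5} - 7 \gamma_{134} - \frac{49}{5} \gamma_{135} - \frac{7}{5} \gamma_{345}
(-\frac{7}{6} \gamma_{4}) R2 = -\frac{49}{12} \gamma_{1} + \frac{1225}{144} \gamma_{3} - \frac{413}{45} \gamma_{4} - \frac{49}{60} \gamma_{5} - \frac{245}{144} \gamma_{134} + \frac{343}{60} \gamma_{145} - \frac{49}{4} \gamma_{345}
(\frac{9}{2} \gamma_{5}) R2 = \frac{441}{20} \gamma_{1} - \frac{189}{4} \gamma_{3} - \frac{63}{20} \gamma_{4} + \frac{177}{5} \gamma_{5} + \frac{105}{16} \gamma_{135} + \frac{63}{4} \gamma_{145} - \frac{525}{16} \gamma_{345}
Summing the partial products and collecting blades:
Answer: \frac{773}{20} \gamma_{1} + \frac{413}{15} \gamma_{2} - \frac{13417}{720} \gamma_{3} - \frac{1477}{90} \gamma_{4} + \frac{1697}{60} \gamma_{5} - \frac{245}{48} \gamma_{123} - \frac{49}{4} \gamma_{124} - \frac{343}{20} \gamma_{125} - \frac{4403}{144} \gamma_{134} - \frac{2779}{80} \gamma_{135} + \frac{581}{30} \gamma_{145} - \frac{1225}{48} \gamma_{234} - \frac{147}{4} \gamma_{235} - \frac{49}{20} \gamma_{245} - \frac{3717}{80} \gamma_{345}


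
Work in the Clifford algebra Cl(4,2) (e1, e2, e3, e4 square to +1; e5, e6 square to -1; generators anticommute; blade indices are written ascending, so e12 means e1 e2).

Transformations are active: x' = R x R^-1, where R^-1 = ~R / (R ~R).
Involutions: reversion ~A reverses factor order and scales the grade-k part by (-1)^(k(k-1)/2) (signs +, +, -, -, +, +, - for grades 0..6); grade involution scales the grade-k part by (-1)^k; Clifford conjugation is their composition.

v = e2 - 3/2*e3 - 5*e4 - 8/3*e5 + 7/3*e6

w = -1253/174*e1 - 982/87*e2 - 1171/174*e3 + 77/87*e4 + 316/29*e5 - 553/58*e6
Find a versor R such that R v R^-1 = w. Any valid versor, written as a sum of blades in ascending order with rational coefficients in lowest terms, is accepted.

Equal squares first: v^2 = w^2 = 565/36. Then v + w = -1253/174*e1 - 895/87*e2 - 716/87*e3 - 358/87*e4 + 716/87*e5 - 1253/174*e6 is a versor taking v to w, provided it is invertible.
Answer: -1253/174*e1 - 895/87*e2 - 716/87*e3 - 358/87*e4 + 716/87*e5 - 1253/174*e6


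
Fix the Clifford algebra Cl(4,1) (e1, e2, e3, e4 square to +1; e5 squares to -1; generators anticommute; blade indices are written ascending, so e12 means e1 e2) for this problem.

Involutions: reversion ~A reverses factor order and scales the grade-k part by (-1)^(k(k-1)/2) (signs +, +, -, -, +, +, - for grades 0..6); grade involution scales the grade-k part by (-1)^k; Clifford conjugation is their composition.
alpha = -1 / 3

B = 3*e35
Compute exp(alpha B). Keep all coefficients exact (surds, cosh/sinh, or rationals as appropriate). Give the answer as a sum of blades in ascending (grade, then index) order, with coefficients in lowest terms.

B^2 = (3)^2*(e35)^2 = 9*(+1) = 9 (a basis 2-blade squares to minus the product of its generators' squares).
B^2 = 9 — the series telescopes hyperbolically here: l = 3, alpha*l = -1, so exp(alpha B) = cosh(-1) + (sinh(-1)/3)*B = cosh(1) + (-sinh(1)/3)*B.
Answer: cosh(1) - sinh(1)*e35


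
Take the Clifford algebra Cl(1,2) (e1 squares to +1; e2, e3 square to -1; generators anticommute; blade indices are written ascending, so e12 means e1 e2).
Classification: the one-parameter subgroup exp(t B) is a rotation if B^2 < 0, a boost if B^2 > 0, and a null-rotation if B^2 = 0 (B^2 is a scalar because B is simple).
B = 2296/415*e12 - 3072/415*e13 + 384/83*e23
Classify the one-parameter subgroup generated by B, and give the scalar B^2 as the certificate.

B^2 term by term: the squares give (2296/415)^2*(e12)^2 + (-3072/415)^2*(e13)^2 + (384/83)^2*(e23)^2 = 5271616/172225*(+1) + 9437184/172225*(+1) + 147456/6889*(-1) = 64 (each basis 2-blade squares to minus the product of its generators' squares); cross terms between blades sharing an index anticommute and cancel. So B^2 = 64.
Answer: boost, certificate B^2 = 64. Check the certificate: B^2 = 64, and that sign is decisive whatever form B takes.


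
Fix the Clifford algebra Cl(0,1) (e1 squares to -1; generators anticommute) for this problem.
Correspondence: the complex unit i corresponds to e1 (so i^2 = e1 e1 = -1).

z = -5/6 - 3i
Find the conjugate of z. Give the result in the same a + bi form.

In blades: z = -5/6 - 3*e1.
Conjugation here is Clifford conjugation: the scalar is fixed and the grade-1 and grade-2 blades all flip sign, giving -5/6 + 3*e1; translating back:
Answer: -5/6 + 3i


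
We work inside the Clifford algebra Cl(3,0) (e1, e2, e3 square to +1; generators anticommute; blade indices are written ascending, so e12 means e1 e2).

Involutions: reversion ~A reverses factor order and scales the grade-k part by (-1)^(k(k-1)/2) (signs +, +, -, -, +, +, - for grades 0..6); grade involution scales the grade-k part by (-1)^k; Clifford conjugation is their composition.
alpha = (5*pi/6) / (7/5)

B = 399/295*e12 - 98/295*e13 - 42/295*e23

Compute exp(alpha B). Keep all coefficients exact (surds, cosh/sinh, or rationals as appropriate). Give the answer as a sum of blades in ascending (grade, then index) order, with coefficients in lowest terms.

B^2 term by term: the squares give (399/295)^2*(e12)^2 + (-98/295)^2*(e13)^2 + (-42/295)^2*(e23)^2 = 159201/87025*(-1) + 9604/87025*(-1) + 1764/87025*(-1) = -49/25 (each basis 2-blade squares to minus the product of its generators' squares); cross terms between blades sharing an index anticommute and cancel. So B^2 = -49/25.
B^2 = -49/25 — circular case — the even/odd split gives cos and sin: l = 7/5, alpha*l = 5*pi/6, so exp(alpha B) = cos(5*pi/6) + (sin(5*pi/6)/(7/5))*B = -sqrt(3)/2 + (5/14)*B.
Answer: -sqrt(3)/2 + 57/118*e12 - 7/59*e13 - 3/59*e23


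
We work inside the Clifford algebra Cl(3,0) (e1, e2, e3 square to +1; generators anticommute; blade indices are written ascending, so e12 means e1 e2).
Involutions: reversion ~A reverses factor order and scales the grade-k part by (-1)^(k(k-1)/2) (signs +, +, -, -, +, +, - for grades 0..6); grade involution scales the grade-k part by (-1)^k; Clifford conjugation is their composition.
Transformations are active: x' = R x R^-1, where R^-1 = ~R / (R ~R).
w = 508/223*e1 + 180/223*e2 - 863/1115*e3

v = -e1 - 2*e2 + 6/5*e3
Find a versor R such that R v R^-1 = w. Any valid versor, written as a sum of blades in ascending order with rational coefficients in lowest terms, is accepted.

Construction: equal norms (both 161/25) license R = v + w = 285/223*e1 - 266/223*e2 + 95/223*e3 — nothing changes along that direction, while (v - w)/2 changes sign, so v maps onto w.
Answer: 285/223*e1 - 266/223*e2 + 95/223*e3


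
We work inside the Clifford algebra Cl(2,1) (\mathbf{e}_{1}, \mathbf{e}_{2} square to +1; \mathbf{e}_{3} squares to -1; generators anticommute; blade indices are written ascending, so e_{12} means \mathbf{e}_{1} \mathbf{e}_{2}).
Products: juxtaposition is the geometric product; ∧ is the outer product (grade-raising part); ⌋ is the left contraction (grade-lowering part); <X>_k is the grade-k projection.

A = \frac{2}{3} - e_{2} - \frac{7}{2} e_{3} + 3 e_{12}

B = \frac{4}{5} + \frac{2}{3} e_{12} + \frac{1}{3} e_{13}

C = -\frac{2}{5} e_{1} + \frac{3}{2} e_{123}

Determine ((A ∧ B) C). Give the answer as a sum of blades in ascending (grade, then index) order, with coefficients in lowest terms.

step 1: \frac{8}{15} - \frac{4}{5} e_{2} - \frac{14}{5} e_{3} + \frac{128}{45} e_{12} + \frac{2}{9} e_{13} - 2 e_{123}
step 2: -3 - \frac{16}{75} e_{1} + \frac{181}{225} e_{2} - \frac{188}{45} e_{3} + \frac{97}{25} e_{12} + \frac{2}{25} e_{13} + \frac{4}{5} e_{23} + \frac{4}{5} e_{123}
Answer: -3 - \frac{16}{75} e_{1} + \frac{181}{225} e_{2} - \frac{188}{45} e_{3} + \frac{97}{25} e_{12} + \frac{2}{25} e_{13} + \frac{4}{5} e_{23} + \frac{4}{5} e_{123}


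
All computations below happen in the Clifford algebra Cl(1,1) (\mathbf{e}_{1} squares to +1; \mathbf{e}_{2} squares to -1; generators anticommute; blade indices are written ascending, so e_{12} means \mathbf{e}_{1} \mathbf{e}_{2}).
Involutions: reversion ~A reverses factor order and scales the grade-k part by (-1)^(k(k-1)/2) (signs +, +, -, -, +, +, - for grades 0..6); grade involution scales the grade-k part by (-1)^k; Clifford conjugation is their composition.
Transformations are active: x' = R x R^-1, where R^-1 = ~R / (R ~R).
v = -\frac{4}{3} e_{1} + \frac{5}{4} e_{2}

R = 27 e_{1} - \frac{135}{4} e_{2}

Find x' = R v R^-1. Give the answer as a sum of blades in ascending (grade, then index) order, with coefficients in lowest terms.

~R = 27 e_{1} - \frac{135}{4} e_{2}, and R ~R = -\frac{6561}{16}, so R^-1 = ~R / (-\frac{6561}{16}).
R v = \frac{99}{16} - \frac{45}{4} e_{12}
Answer: \frac{14}{27} e_{1} - \frac{25}{108} e_{2}


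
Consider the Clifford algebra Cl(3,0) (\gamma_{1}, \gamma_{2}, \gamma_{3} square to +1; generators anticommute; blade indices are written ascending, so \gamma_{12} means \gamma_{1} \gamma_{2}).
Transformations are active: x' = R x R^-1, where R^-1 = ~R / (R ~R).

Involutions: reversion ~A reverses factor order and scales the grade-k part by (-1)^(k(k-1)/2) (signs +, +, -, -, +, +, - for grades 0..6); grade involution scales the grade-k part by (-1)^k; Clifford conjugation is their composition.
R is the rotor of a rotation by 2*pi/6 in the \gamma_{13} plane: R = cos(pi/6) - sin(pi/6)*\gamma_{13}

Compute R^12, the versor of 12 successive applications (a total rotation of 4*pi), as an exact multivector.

Half-angle bookkeeping: 12 applications in \gamma_{13} add up to rotor phase 12*pi/6 = 2 \pi, so R^12 = cos(2 \pi) - sin(2 \pi)*\gamma_{13}.
cos(2 \pi) = 1 and sin(2 \pi) = 0, so R^12 = 1. The total rotation 4*pi is 2 full turns, so every vector returns to itself, yet the rotor is +1, back on the identity sheet (an even number of 2*pi turns).
Answer: 1


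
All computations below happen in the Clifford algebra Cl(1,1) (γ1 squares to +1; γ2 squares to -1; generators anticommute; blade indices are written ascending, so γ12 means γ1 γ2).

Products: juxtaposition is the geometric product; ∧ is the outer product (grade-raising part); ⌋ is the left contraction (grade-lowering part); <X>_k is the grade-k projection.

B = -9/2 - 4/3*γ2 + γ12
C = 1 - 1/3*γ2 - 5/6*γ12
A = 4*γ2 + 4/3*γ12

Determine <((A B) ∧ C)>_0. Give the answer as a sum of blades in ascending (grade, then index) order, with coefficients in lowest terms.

step 1: 20/3 + 52/9*γ1 - 18*γ2 - 6*γ12
step 2: 20/3 + 52/9*γ1 - 182/9*γ2 - 364/27*γ12
step 3: 20/3
Answer: 20/3


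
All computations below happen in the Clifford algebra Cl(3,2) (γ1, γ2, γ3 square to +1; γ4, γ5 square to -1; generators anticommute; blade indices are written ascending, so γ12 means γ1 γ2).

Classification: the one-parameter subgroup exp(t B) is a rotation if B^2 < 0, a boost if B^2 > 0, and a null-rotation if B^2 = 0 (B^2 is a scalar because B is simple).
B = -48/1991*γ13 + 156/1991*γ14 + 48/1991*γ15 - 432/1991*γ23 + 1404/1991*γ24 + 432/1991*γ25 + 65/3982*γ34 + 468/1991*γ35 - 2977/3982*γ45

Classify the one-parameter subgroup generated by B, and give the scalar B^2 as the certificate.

B^2 term by term: the squares give (-48/1991)^2*(γ13)^2 + (156/1991)^2*(γ14)^2 + (48/1991)^2*(γ15)^2 + (-432/1991)^2*(γ23)^2 + (1404/1991)^2*(γ24)^2 + (432/1991)^2*(γ25)^2 + (65/3982)^2*(γ34)^2 + (468/1991)^2*(γ35)^2 + (-2977/3982)^2*(γ45)^2 = 2304/3964081*(-1) + 24336/3964081*(+1) + 2304/3964081*(+1) + 186624/3964081*(-1) + 1971216/3964081*(+1) + 186624/3964081*(+1) + 4225/15856324*(+1) + 219024/3964081*(+1) + 8862529/15856324*(-1) = 0 (each basis 2-blade squares to minus the product of its generators' squares); cross terms between blades sharing an index anticommute and cancel; the commuting (index-disjoint) pairs give grade-4 terms 2*c*c'*(blade product), which cancel blade by blade — γ1234: 134784/3964081 - 134784/3964081 = 0; γ1235: 41472/3964081 - 41472/3964081 = 0; γ1245: -134784/3964081 + 134784/3964081 = 0; γ1345: 142896/3964081 - 146016/3964081 + 3120/3964081 = 0; γ2345: 1286064/3964081 - 1314144/3964081 + 28080/3964081 = 0 — confirming B is simple. So B^2 = 0.
Answer: null-rotation, certificate B^2 = 0. Key observation: B^2 = 0 is a conjugation invariant, so its sign decides the class regardless of the surface form of B.


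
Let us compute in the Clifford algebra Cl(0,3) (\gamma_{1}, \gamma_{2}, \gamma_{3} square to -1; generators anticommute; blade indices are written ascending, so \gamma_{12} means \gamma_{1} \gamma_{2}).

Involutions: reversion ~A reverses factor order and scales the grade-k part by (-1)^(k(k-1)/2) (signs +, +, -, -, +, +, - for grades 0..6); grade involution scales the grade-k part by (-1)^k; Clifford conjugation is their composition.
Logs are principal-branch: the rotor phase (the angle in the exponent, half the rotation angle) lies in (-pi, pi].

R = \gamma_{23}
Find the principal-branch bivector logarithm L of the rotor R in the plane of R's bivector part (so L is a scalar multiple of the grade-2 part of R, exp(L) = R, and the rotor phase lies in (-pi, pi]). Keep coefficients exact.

The scalar part of R is 0, which pins the rotor phase on the principal branch; dividing the bivector part by the sine of that phase recovers the unit plane, and L is the phase times that plane.
Concretely: cos(phase) = 0 gives phase = ±\frac{\pi}{2}, and since phase/sin(phase) is even the sign is immaterial: L = (phase/sin(phase)) * <R>_2 = (\frac{\pi}{2}) * <R>_2.
Answer: \frac{\pi}{2} \gamma_{23}


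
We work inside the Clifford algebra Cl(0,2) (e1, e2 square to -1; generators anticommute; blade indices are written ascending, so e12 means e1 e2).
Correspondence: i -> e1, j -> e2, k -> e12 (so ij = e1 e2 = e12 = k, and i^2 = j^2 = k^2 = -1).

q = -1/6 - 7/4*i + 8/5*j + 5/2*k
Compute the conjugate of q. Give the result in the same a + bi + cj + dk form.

In blades: q = -1/6 - 7/4*e1 + 8/5*e2 + 5/2*e12.
Conjugation here is Clifford conjugation: the scalar is fixed and the grade-1 and grade-2 blades all flip sign, giving -1/6 + 7/4*e1 - 8/5*e2 - 5/2*e12; translating back:
Answer: -1/6 + 7/4*i - 8/5*j - 5/2*k


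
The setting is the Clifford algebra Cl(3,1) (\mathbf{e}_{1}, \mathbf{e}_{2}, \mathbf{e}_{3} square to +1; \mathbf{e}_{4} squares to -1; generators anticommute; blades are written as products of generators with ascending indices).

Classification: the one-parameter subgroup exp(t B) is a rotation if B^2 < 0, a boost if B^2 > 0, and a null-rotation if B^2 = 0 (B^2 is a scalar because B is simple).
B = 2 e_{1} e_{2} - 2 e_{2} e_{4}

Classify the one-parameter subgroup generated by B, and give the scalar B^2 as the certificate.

B^2 term by term: the squares give (2)^2*(e_{1} e_{2})^2 + (-2)^2*(e_{2} e_{4})^2 = 4*(-1) + 4*(+1) = 0 (each basis 2-blade squares to minus the product of its generators' squares); cross terms between blades sharing an index anticommute and cancel. So B^2 = 0.
Answer: null-rotation, certificate B^2 = 0. Why this suffices: the scalar 0 survives any versor conjugation, so its sign alone determines the class however B is presented.


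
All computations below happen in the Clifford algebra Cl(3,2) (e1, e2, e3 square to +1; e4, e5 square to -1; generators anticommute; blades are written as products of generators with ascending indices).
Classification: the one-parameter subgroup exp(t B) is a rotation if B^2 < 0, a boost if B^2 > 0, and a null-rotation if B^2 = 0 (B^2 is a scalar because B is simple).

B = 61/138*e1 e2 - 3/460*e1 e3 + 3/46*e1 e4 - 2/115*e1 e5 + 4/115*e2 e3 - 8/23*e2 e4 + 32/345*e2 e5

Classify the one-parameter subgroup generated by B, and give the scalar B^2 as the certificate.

B^2 term by term: the squares give (61/138)^2*(e1 e2)^2 + (-3/460)^2*(e1 e3)^2 + (3/46)^2*(e1 e4)^2 + (-2/115)^2*(e1 e5)^2 + (4/115)^2*(e2 e3)^2 + (-8/23)^2*(e2 e4)^2 + (32/345)^2*(e2 e5)^2 = 3721/19044*(-1) + 9/211600*(-1) + 9/2116*(+1) + 4/13225*(+1) + 16/13225*(-1) + 64/529*(+1) + 1024/119025*(+1) = -1/16 (each basis 2-blade squares to minus the product of its generators' squares); cross terms between blades sharing an index anticommute and cancel; the commuting (index-disjoint) pairs give grade-4 terms 2*c*c'*(blade product), which cancel blade by blade — e1 e2 e3 e4: -12/2645 + 12/2645 = 0; e1 e2 e3 e5: 16/13225 - 16/13225 = 0; e1 e2 e4 e5: -32/2645 + 32/2645 = 0 — confirming B is simple. So B^2 = -1/16.
Answer: rotation, certificate B^2 = -1/16. No conjugation can change B^2 = -1/16; the sign gives the class.


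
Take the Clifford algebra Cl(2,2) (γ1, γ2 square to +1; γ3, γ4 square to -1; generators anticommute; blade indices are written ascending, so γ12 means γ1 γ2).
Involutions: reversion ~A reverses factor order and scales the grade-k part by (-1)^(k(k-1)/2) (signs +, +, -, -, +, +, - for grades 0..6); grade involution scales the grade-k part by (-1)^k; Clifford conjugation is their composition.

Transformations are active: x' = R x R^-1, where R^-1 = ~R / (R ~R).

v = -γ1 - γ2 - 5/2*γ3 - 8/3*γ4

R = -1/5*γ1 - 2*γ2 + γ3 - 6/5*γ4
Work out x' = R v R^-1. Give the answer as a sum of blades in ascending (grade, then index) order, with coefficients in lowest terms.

~R = -1/5*γ1 - 2*γ2 + γ3 - 6/5*γ4, and R ~R = 8/5, so R^-1 = ~R / (8/5).
R v = 3/2 - 9/5*γ12 + 3/2*γ13 - 2/3*γ14 + 6*γ23 + 62/15*γ24 - 17/3*γ34
Answer: 5/8*γ1 - 11/4*γ2 + 35/8*γ3 + 5/12*γ4


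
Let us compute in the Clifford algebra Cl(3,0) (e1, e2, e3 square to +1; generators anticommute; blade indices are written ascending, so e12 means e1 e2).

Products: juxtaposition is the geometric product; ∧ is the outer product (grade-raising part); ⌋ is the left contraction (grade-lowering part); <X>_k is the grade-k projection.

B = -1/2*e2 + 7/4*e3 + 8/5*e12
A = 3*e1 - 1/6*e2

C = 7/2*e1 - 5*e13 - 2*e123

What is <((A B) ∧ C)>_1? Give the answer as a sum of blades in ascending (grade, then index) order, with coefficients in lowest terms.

step 1: 1/12 + 4/15*e1 + 24/5*e2 - 3/2*e12 + 21/4*e13 - 7/24*e23
step 2: 7/24*e1 - 84/5*e12 - 5/12*e13 + 365/16*e123
step 3: 7/24*e1
Answer: 7/24*e1


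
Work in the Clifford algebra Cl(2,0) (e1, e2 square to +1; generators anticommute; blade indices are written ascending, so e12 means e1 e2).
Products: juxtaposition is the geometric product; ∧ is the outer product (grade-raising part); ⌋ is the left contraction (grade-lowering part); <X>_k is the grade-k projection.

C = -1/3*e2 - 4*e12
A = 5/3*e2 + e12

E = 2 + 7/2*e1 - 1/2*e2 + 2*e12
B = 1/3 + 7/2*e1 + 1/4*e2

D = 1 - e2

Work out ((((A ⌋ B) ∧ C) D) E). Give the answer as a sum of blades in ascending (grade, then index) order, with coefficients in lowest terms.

step 1: 5/12
step 2: -5/36*e2 - 5/3*e12
step 3: 5/36 + 5/3*e1 - 5/36*e2 - 5/3*e12
step 4: 685/72 + 355/72*e1 + 635/72*e2 - 245/72*e12
Answer: 685/72 + 355/72*e1 + 635/72*e2 - 245/72*e12


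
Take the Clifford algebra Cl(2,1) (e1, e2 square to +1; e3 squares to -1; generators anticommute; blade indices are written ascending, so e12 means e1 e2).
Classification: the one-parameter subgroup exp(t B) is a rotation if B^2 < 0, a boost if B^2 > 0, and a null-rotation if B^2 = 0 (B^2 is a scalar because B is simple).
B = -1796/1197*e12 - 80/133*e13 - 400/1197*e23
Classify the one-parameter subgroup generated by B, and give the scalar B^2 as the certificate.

B^2 term by term: the squares give (-1796/1197)^2*(e12)^2 + (-80/133)^2*(e13)^2 + (-400/1197)^2*(e23)^2 = 3225616/1432809*(-1) + 6400/17689*(+1) + 160000/1432809*(+1) = -16/9 (each basis 2-blade squares to minus the product of its generators' squares); cross terms between blades sharing an index anticommute and cancel. So B^2 = -16/9.
Answer: rotation, certificate B^2 = -16/9. Because -16/9 is invariant under every versor sandwich, the classification follows from its sign alone.


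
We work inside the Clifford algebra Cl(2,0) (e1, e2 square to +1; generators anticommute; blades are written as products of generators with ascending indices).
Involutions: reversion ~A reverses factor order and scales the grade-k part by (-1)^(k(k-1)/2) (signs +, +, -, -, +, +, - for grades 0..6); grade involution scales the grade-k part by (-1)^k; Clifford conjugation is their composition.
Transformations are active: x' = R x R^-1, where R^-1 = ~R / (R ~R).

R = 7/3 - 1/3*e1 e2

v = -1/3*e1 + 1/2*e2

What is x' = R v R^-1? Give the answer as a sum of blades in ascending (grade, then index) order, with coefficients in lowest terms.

~R = 7/3 + 1/3*e1 e2, and R ~R = 50/9, so R^-1 = ~R / (50/9).
R v = -17/18*e1 + 19/18*e2
Answer: -23/50*e1 + 29/75*e2


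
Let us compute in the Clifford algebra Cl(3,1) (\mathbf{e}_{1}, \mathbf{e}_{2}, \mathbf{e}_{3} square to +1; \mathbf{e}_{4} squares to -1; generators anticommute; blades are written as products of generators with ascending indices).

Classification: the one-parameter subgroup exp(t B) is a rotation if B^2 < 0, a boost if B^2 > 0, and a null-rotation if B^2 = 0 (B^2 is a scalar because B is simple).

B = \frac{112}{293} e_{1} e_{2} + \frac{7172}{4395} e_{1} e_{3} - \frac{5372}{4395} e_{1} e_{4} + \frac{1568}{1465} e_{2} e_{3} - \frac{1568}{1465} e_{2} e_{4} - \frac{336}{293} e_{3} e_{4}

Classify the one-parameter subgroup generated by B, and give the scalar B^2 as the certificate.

B^2 term by term: the squares give (\frac{112}{293})^2*(e_{1} e_{2})^2 + (\frac{7172}{4395})^2*(e_{1} e_{3})^2 + (-\frac{5372}{4395})^2*(e_{1} e_{4})^2 + (\frac{1568}{1465})^2*(e_{2} e_{3})^2 + (-\frac{1568}{1465})^2*(e_{2} e_{4})^2 + (-\frac{336}{293})^2*(e_{3} e_{4})^2 = \frac{12544}{85849}*(-1) + \frac{51437584}{19316025}*(-1) + \frac{28858384}{19316025}*(+1) + \frac{2458624}{2146225}*(-1) + \frac{2458624}{2146225}*(+1) + \frac{112896}{85849}*(+1) = 0 (each basis 2-blade squares to minus the product of its generators' squares); cross terms between blades sharing an index anticommute and cancel; the commuting (index-disjoint) pairs give grade-4 terms 2*c*c'*(blade product), which cancel blade by blade — e_{1} e_{2} e_{3} e_{4}: -\frac{75264}{85849} + \frac{22491392}{6438675} - \frac{16846592}{6438675} = 0 — confirming B is simple. So B^2 = 0.
Answer: null-rotation, certificate B^2 = 0. One invariant decides it: the square 0 survives every conjugation, and its sign is exactly the classification.


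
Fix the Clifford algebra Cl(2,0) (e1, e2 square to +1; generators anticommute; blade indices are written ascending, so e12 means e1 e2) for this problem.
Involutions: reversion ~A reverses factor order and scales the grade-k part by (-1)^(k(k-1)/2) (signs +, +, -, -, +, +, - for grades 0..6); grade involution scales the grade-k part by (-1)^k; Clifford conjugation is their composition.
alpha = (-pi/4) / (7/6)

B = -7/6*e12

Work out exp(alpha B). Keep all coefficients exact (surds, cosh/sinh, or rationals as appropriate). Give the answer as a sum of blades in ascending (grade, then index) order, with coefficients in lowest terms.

B^2 = (-7/6)^2*(e12)^2 = 49/36*(-1) = -49/36 (a basis 2-blade squares to minus the product of its generators' squares).
B^2 = -49/36 — the series telescopes trigonometrically here: l = 7/6, alpha*l = -pi/4, so exp(alpha B) = cos(-pi/4) + (sin(-pi/4)/(7/6))*B = sqrt(2)/2 + (-3*sqrt(2)/7)*B.
Answer: sqrt(2)/2 + sqrt(2)/2*e12


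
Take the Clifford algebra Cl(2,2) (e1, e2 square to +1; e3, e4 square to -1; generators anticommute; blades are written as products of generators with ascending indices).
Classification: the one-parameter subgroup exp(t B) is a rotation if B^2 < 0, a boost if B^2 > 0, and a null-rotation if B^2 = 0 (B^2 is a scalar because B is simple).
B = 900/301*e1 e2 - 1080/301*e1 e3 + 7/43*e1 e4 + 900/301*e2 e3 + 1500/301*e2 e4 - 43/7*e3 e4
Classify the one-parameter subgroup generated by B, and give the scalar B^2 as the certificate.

B^2 term by term: the squares give (900/301)^2*(e1 e2)^2 + (-1080/301)^2*(e1 e3)^2 + (7/43)^2*(e1 e4)^2 + (900/301)^2*(e2 e3)^2 + (1500/301)^2*(e2 e4)^2 + (-43/7)^2*(e3 e4)^2 = 810000/90601*(-1) + 1166400/90601*(+1) + 49/1849*(+1) + 810000/90601*(+1) + 2250000/90601*(+1) + 1849/49*(-1) = 0 (each basis 2-blade squares to minus the product of its generators' squares); cross terms between blades sharing an index anticommute and cancel; the commuting (index-disjoint) pairs give grade-4 terms 2*c*c'*(blade product), which cancel blade by blade — e1 e2 e3 e4: -1800/49 + 3240000/90601 + 1800/1849 = 0 — confirming B is simple. So B^2 = 0.
Answer: null-rotation, certificate B^2 = 0. Note: conjugating B changes its blade decomposition but never the scalar B^2 = 0, whose sign settles the classification.
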